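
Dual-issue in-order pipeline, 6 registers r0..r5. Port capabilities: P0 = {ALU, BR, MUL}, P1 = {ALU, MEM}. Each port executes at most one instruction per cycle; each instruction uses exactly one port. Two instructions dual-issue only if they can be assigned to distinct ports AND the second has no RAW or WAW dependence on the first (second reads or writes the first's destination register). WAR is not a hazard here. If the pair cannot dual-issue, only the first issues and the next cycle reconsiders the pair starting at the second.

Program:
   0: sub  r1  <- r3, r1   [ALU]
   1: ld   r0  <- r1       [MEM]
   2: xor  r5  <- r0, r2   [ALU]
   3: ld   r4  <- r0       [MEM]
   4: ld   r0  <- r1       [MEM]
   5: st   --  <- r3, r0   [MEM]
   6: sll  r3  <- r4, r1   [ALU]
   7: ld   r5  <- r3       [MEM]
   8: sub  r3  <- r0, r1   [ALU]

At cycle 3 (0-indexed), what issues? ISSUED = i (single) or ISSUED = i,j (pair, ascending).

ISSUED = 4

[0] i0  sub.ALU  -- RAW r1
[1] i1  ld.MEM  -- RAW r0
[2] i2/i3  xor.ALU+ld.MEM  -- 2-wide
[3] i4  ld.MEM  -- no-port MEM/MEM
[4] i5/i6  st.MEM+sll.ALU  -- 2-wide
[5] i7/i8  ld.MEM+sub.ALU  -- 2-wide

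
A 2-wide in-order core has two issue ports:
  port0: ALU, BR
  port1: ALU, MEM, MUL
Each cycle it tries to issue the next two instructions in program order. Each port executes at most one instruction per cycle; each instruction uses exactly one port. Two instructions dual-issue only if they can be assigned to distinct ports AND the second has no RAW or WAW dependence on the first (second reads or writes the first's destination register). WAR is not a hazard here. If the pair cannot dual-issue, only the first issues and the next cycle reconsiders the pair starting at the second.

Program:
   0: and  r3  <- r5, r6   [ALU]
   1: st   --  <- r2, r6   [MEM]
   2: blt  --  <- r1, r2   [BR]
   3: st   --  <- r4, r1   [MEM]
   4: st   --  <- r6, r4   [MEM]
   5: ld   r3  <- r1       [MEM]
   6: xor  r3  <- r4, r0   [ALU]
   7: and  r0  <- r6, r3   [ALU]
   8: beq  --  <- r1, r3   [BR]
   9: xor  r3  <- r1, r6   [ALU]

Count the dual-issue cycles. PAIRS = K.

#0 head=0: and.ALU st.MEM i0,i1 2-wide
#1 head=2: blt.BR st.MEM i2,i3 2-wide
#2 head=4: st.MEM i4 no-port MEM/MEM
#3 head=5: ld.MEM i5 WAW r3
#4 head=6: xor.ALU i6 RAW r3
#5 head=7: and.ALU beq.BR i7,i8 2-wide
#6 head=9: xor.ALU i9 tail

PAIRS = 3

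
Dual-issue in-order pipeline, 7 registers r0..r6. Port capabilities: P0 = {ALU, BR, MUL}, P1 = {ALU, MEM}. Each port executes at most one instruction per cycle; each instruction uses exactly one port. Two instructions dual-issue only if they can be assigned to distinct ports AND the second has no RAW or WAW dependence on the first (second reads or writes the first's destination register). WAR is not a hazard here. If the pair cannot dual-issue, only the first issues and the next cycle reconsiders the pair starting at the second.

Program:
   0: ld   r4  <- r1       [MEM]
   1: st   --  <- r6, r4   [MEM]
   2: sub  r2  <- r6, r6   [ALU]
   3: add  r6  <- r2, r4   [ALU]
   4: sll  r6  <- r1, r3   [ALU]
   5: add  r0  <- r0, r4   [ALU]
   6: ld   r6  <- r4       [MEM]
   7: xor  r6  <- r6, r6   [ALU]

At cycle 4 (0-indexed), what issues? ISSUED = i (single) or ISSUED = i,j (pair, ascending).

ISSUED = 6

#0 head=0: ld i0 no-port MEM/MEM
#1 head=1: st;sub i1,i2 2-wide
#2 head=3: add i3 WAW r6
#3 head=4: sll;add i4,i5 2-wide
#4 head=6: ld i6 RAW+WAW r6
#5 head=7: xor i7 tail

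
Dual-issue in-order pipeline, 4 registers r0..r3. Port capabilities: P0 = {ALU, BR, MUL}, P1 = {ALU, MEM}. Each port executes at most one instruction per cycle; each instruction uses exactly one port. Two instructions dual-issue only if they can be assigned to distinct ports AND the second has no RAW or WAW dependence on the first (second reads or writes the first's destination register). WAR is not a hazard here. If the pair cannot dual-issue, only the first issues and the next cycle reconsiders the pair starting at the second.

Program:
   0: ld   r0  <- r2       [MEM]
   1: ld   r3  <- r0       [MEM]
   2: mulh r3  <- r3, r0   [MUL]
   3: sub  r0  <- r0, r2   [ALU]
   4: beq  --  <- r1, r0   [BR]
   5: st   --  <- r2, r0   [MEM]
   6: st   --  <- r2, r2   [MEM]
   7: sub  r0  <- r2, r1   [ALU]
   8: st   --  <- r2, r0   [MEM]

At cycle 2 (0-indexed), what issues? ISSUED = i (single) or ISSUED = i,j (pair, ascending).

0. ld.MEM @i0  | no-port MEM/MEM
1. ld.MEM @i1  | RAW+WAW r3
2. mulh.MUL sub.ALU @i2/i3  | pair
3. beq.BR st.MEM @i4/i5  | pair
4. st.MEM sub.ALU @i6/i7  | pair
5. st.MEM @i8  | tail

ISSUED = 2,3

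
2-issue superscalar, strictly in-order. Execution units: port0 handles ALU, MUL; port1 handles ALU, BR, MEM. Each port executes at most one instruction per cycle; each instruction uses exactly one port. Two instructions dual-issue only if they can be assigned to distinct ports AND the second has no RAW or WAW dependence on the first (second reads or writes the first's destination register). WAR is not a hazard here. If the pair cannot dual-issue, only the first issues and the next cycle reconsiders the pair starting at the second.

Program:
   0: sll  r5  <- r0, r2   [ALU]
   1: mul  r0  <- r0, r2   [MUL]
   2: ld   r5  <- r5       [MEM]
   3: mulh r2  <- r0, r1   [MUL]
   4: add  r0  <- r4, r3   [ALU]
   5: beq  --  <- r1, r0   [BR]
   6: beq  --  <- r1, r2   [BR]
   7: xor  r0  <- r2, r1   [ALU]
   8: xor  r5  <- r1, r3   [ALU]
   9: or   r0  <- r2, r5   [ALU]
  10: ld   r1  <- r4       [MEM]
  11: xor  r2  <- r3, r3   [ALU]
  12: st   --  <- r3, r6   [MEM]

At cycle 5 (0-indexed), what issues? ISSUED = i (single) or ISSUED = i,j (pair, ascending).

ISSUED = 8

0. sll.ALU/mul.MUL @i0+i1  | 2-wide
1. ld.MEM/mulh.MUL @i2+i3  | 2-wide
2. add.ALU @i4  | RAW r0
3. beq.BR @i5  | no-port BR/BR
4. beq.BR/xor.ALU @i6+i7  | 2-wide
5. xor.ALU @i8  | RAW r5
6. or.ALU/ld.MEM @i9+i10  | 2-wide
7. xor.ALU/st.MEM @i11+i12  | 2-wide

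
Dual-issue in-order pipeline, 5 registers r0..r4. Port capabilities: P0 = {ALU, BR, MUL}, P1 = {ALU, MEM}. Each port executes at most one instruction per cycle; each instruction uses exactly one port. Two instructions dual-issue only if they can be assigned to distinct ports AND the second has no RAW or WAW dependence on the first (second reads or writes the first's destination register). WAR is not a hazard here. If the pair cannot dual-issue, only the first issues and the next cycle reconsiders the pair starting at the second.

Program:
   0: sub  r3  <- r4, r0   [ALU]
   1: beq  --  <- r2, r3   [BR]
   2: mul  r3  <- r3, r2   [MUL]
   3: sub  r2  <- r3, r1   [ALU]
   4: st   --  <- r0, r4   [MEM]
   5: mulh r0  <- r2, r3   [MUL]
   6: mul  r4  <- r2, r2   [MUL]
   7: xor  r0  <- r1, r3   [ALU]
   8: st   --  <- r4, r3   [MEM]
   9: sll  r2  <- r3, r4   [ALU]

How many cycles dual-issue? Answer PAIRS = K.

PAIRS = 3

t=0 i0:sub.ALU ; RAW r3
t=1 i1:beq.BR ; no-port BR/MUL
t=2 i2:mul.MUL ; RAW r3
t=3 i3,i4:sub.ALU st.MEM ; dual
t=4 i5:mulh.MUL ; no-port MUL/MUL
t=5 i6,i7:mul.MUL xor.ALU ; dual
t=6 i8,i9:st.MEM sll.ALU ; dual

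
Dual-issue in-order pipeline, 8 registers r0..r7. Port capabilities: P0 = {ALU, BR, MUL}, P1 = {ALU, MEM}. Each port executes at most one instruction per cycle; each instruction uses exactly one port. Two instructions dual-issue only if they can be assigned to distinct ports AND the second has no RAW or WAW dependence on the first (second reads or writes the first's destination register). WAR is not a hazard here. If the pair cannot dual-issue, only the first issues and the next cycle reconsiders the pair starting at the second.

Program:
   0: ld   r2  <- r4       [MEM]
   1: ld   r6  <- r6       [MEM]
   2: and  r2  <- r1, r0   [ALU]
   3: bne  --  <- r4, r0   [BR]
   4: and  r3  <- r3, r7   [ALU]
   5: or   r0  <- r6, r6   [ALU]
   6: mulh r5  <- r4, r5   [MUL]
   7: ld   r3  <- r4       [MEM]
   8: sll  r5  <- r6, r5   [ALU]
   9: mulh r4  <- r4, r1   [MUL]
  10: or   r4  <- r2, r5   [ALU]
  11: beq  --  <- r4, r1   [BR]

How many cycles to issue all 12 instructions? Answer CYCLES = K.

[0] i0  ld.MEM  -- no-port MEM/MEM
[1] i1+i2  ld.MEM/and.ALU  -- 2-wide
[2] i3+i4  bne.BR/and.ALU  -- 2-wide
[3] i5+i6  or.ALU/mulh.MUL  -- 2-wide
[4] i7+i8  ld.MEM/sll.ALU  -- 2-wide
[5] i9  mulh.MUL  -- WAW r4
[6] i10  or.ALU  -- RAW r4
[7] i11  beq.BR  -- tail

CYCLES = 8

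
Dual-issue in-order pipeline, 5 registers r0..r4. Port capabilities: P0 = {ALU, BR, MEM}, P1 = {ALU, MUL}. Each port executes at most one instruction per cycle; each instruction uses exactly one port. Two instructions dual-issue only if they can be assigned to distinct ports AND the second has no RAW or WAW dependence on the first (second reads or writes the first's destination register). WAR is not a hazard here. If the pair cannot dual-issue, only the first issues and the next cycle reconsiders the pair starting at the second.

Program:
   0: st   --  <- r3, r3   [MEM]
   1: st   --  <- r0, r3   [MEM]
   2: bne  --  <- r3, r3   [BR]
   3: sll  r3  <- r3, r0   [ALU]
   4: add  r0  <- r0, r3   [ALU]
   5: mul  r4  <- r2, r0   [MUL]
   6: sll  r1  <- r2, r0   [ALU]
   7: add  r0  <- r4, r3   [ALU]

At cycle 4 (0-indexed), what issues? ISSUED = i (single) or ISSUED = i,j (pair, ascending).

ISSUED = 5,6

[0] i0  st  -- no-port MEM/MEM
[1] i1  st  -- no-port MEM/BR
[2] i2/i3  bne sll  -- 2-wide
[3] i4  add  -- RAW r0
[4] i5/i6  mul sll  -- 2-wide
[5] i7  add  -- tail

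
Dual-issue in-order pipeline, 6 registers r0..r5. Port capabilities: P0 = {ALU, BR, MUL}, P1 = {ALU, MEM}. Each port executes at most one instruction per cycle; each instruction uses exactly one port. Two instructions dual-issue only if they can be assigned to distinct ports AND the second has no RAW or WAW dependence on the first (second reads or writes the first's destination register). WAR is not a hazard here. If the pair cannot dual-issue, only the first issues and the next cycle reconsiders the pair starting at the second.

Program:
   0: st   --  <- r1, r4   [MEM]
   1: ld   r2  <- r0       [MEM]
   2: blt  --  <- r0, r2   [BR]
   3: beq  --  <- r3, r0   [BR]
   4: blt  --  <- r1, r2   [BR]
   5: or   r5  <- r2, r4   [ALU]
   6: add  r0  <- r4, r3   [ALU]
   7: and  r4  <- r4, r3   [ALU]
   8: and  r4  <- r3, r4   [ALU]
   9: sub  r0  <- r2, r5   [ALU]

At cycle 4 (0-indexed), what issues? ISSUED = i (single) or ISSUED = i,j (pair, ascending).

ISSUED = 4,5

c0: i0 st.MEM  no-port MEM/MEM
c1: i1 ld.MEM  RAW r2
c2: i2 blt.BR  no-port BR/BR
c3: i3 beq.BR  no-port BR/BR
c4: i4+i5 blt.BR/or.ALU  pair
c5: i6+i7 add.ALU/and.ALU  pair
c6: i8+i9 and.ALU/sub.ALU  pair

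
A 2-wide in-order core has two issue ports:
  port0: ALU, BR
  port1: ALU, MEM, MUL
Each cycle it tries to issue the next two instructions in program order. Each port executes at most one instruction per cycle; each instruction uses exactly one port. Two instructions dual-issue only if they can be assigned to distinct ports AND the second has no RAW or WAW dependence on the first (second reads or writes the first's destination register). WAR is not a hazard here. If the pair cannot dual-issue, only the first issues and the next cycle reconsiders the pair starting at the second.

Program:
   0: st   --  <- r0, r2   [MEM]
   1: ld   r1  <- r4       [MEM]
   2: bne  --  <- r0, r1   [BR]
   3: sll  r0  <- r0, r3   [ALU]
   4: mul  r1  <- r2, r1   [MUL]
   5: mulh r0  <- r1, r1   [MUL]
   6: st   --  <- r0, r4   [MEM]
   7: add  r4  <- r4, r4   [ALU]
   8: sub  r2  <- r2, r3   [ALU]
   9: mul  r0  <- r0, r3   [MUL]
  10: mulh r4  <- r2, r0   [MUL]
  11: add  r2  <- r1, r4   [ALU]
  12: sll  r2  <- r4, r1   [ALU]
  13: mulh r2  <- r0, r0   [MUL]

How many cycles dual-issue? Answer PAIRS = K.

c0: i0 st.MEM  no-port MEM/MEM
c1: i1 ld.MEM  RAW r1
c2: i2&i3 bne.BR;sll.ALU  2-wide
c3: i4 mul.MUL  no-port MUL/MUL
c4: i5 mulh.MUL  no-port MUL/MEM
c5: i6&i7 st.MEM;add.ALU  2-wide
c6: i8&i9 sub.ALU;mul.MUL  2-wide
c7: i10 mulh.MUL  RAW r4
c8: i11 add.ALU  WAW r2
c9: i12 sll.ALU  WAW r2
c10: i13 mulh.MUL  tail

PAIRS = 3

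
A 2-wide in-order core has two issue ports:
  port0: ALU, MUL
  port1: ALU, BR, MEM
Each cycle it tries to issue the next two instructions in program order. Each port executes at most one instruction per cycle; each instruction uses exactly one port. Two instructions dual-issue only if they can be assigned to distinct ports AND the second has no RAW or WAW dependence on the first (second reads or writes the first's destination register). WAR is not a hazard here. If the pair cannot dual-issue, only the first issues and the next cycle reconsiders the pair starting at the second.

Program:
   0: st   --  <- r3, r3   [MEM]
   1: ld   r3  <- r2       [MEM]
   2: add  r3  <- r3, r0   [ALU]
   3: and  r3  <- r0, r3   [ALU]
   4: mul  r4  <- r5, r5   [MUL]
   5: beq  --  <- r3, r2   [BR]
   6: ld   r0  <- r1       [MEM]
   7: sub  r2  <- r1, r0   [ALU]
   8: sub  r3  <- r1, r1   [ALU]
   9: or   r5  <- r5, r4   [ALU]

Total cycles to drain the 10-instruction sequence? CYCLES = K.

[0] i0  st.MEM  -- no-port MEM/MEM
[1] i1  ld.MEM  -- RAW+WAW r3
[2] i2  add.ALU  -- RAW+WAW r3
[3] i3&i4  and.ALU+mul.MUL  -- pair
[4] i5  beq.BR  -- no-port BR/MEM
[5] i6  ld.MEM  -- RAW r0
[6] i7&i8  sub.ALU+sub.ALU  -- pair
[7] i9  or.ALU  -- tail

CYCLES = 8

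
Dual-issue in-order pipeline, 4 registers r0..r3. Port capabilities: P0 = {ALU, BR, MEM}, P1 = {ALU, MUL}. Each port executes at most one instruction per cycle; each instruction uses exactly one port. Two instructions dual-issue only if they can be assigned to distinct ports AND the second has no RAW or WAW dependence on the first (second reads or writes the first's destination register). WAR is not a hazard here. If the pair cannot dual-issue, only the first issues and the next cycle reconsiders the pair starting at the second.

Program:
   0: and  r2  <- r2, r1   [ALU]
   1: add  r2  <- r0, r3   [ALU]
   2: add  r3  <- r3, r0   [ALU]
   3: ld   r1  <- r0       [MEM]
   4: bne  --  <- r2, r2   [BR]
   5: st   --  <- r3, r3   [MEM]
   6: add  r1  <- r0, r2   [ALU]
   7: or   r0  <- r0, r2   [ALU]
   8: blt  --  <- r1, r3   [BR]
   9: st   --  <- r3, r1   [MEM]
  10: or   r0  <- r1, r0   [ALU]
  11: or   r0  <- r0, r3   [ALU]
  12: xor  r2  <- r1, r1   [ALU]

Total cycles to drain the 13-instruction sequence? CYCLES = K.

[0] i0  and.ALU  -- WAW r2
[1] i1&i2  add.ALU/add.ALU  -- 2-wide
[2] i3  ld.MEM  -- no-port MEM/BR
[3] i4  bne.BR  -- no-port BR/MEM
[4] i5&i6  st.MEM/add.ALU  -- 2-wide
[5] i7&i8  or.ALU/blt.BR  -- 2-wide
[6] i9&i10  st.MEM/or.ALU  -- 2-wide
[7] i11&i12  or.ALU/xor.ALU  -- 2-wide

CYCLES = 8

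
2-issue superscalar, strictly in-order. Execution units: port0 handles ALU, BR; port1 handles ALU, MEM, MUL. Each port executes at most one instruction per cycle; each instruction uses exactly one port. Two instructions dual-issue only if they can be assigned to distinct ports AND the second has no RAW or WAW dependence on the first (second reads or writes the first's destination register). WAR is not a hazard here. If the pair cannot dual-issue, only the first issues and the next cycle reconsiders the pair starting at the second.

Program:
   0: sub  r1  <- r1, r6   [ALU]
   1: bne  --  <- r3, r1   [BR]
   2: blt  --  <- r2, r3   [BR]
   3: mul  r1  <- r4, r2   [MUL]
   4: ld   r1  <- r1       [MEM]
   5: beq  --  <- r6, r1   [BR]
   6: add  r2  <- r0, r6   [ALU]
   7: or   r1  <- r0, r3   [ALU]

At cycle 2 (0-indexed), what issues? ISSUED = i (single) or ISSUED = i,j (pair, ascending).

[0] i0  sub.ALU  -- RAW r1
[1] i1  bne.BR  -- no-port BR/BR
[2] i2,i3  blt.BR mul.MUL  -- 2-wide
[3] i4  ld.MEM  -- RAW r1
[4] i5,i6  beq.BR add.ALU  -- 2-wide
[5] i7  or.ALU  -- tail

ISSUED = 2,3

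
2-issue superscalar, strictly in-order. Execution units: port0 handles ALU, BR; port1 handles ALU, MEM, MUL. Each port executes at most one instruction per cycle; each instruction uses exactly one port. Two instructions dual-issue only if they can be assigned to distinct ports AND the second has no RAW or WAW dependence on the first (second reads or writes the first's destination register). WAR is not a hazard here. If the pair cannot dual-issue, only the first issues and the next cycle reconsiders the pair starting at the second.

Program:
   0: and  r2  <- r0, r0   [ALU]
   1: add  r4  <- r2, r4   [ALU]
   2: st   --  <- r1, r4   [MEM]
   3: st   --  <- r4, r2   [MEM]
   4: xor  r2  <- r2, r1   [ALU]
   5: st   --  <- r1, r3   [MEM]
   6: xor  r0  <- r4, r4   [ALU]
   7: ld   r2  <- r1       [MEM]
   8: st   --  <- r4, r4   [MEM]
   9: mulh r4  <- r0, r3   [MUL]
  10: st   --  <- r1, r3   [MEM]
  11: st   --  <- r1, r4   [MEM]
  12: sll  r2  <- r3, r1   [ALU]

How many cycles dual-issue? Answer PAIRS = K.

PAIRS = 3

[0] i0  and  -- RAW r2
[1] i1  add  -- RAW r4
[2] i2  st  -- no-port MEM/MEM
[3] i3/i4  st+xor  -- pair
[4] i5/i6  st+xor  -- pair
[5] i7  ld  -- no-port MEM/MEM
[6] i8  st  -- no-port MEM/MUL
[7] i9  mulh  -- no-port MUL/MEM
[8] i10  st  -- no-port MEM/MEM
[9] i11/i12  st+sll  -- pair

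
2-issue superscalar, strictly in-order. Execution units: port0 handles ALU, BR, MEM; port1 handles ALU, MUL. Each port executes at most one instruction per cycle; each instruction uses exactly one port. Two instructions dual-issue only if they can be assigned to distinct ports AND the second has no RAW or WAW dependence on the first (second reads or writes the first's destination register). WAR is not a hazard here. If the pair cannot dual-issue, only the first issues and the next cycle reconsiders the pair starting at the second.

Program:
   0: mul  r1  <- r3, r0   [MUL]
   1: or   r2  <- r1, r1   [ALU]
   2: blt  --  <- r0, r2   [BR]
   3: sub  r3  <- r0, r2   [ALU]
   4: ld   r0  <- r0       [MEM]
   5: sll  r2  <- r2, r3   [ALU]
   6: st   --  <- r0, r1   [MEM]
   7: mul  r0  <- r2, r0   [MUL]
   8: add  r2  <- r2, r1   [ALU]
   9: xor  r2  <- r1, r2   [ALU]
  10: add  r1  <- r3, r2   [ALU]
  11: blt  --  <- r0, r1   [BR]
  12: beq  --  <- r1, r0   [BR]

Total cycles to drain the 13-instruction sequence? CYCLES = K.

CYCLES = 10

c0: i0 mul.MUL  RAW r1
c1: i1 or.ALU  RAW r2
c2: i2&i3 blt.BR/sub.ALU  pair
c3: i4&i5 ld.MEM/sll.ALU  pair
c4: i6&i7 st.MEM/mul.MUL  pair
c5: i8 add.ALU  RAW+WAW r2
c6: i9 xor.ALU  RAW r2
c7: i10 add.ALU  RAW r1
c8: i11 blt.BR  no-port BR/BR
c9: i12 beq.BR  tail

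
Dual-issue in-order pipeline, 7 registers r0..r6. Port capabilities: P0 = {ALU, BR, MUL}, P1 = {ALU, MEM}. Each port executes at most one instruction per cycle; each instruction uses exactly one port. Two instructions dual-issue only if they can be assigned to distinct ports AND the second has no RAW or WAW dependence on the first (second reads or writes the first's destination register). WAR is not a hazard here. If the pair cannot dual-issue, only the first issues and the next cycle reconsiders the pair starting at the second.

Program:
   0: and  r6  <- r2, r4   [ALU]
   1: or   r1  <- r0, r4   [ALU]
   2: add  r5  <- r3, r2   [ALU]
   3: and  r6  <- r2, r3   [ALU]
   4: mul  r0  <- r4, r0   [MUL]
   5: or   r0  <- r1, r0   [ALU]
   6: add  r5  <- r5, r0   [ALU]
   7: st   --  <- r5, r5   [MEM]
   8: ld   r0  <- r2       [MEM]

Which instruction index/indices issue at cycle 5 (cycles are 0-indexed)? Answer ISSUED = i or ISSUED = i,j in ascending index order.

  cy0 -> i0/i1 (and+or) dual
  cy1 -> i2/i3 (add+and) dual
  cy2 -> i4 (mul) RAW+WAW r0
  cy3 -> i5 (or) RAW r0
  cy4 -> i6 (add) RAW r5
  cy5 -> i7 (st) no-port MEM/MEM
  cy6 -> i8 (ld) tail

ISSUED = 7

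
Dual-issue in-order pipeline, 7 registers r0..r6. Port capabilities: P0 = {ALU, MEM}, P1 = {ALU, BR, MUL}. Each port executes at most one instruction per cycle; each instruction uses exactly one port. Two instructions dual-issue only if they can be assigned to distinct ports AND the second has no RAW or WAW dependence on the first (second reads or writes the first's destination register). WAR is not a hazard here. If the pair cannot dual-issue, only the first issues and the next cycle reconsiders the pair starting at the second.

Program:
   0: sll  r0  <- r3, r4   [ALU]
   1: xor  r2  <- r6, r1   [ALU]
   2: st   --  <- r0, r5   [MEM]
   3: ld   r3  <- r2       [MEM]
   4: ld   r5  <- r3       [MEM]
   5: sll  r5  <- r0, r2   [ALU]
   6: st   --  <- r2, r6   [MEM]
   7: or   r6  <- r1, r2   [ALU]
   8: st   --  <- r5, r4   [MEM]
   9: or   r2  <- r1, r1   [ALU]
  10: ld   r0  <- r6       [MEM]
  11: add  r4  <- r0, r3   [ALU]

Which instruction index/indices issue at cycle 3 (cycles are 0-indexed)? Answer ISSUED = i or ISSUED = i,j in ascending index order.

ISSUED = 4

#0 head=0: sll/xor i0/i1 2-wide
#1 head=2: st i2 no-port MEM/MEM
#2 head=3: ld i3 no-port MEM/MEM
#3 head=4: ld i4 WAW r5
#4 head=5: sll/st i5/i6 2-wide
#5 head=7: or/st i7/i8 2-wide
#6 head=9: or/ld i9/i10 2-wide
#7 head=11: add i11 tail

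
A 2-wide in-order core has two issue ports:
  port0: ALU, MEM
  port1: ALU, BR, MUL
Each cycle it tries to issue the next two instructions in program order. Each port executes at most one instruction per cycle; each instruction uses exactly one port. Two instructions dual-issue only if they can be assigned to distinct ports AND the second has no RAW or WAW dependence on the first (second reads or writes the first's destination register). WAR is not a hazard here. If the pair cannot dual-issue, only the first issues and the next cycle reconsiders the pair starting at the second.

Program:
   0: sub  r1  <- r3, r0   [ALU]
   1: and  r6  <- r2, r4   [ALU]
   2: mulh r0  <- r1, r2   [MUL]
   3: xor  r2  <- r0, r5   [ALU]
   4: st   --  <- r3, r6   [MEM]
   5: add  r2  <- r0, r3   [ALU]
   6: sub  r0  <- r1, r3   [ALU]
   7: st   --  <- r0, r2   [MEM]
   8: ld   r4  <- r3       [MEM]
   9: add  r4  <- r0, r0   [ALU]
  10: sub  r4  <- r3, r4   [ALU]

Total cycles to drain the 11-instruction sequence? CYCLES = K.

0. sub/and @i0,i1  | 2-wide
1. mulh @i2  | RAW r0
2. xor/st @i3,i4  | 2-wide
3. add/sub @i5,i6  | 2-wide
4. st @i7  | no-port MEM/MEM
5. ld @i8  | WAW r4
6. add @i9  | RAW+WAW r4
7. sub @i10  | tail

CYCLES = 8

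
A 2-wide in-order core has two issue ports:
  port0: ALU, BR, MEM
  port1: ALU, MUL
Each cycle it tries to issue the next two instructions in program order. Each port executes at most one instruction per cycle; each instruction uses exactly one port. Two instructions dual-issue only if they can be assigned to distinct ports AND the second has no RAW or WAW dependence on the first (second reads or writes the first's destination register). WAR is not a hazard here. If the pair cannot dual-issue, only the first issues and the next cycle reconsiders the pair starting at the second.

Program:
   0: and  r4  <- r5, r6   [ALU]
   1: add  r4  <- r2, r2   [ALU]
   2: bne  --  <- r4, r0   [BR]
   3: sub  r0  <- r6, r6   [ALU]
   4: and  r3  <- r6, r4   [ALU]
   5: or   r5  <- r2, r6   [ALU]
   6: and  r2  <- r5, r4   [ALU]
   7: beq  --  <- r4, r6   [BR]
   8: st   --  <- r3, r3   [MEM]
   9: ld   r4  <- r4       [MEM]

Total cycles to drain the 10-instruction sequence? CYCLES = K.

t=0 i0:and ; WAW r4
t=1 i1:add ; RAW r4
t=2 i2/i3:bne sub ; dual
t=3 i4/i5:and or ; dual
t=4 i6/i7:and beq ; dual
t=5 i8:st ; no-port MEM/MEM
t=6 i9:ld ; tail

CYCLES = 7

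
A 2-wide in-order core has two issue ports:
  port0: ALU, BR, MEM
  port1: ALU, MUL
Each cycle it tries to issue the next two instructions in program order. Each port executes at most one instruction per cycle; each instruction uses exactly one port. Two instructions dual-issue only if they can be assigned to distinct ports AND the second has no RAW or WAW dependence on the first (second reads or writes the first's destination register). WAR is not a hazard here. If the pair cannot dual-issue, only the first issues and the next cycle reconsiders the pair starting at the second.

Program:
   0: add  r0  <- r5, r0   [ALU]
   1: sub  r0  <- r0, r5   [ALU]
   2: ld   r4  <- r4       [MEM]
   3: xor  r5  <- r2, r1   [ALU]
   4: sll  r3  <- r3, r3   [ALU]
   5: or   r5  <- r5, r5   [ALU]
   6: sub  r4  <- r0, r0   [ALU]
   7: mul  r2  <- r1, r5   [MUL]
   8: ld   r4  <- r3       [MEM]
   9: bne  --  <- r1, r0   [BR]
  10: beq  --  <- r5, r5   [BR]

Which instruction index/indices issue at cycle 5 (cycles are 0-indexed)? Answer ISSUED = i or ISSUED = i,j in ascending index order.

ISSUED = 9

0. add.ALU @i0  | RAW+WAW r0
1. sub.ALU+ld.MEM @i1/i2  | 2-wide
2. xor.ALU+sll.ALU @i3/i4  | 2-wide
3. or.ALU+sub.ALU @i5/i6  | 2-wide
4. mul.MUL+ld.MEM @i7/i8  | 2-wide
5. bne.BR @i9  | no-port BR/BR
6. beq.BR @i10  | tail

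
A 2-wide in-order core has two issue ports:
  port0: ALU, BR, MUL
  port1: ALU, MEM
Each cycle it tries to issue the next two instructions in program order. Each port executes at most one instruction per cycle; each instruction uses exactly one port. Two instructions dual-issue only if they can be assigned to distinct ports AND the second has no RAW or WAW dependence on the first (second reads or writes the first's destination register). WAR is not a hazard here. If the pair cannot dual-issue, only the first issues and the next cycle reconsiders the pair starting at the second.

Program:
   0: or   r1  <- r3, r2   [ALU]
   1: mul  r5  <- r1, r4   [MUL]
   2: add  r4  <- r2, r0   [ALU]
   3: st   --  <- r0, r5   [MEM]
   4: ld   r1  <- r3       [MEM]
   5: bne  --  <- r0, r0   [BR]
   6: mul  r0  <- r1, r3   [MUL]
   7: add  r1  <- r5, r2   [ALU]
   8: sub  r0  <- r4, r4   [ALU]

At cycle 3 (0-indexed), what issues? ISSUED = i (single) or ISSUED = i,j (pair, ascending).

t=0 i0:or.ALU ; RAW r1
t=1 i1+i2:mul.MUL add.ALU ; 2-wide
t=2 i3:st.MEM ; no-port MEM/MEM
t=3 i4+i5:ld.MEM bne.BR ; 2-wide
t=4 i6+i7:mul.MUL add.ALU ; 2-wide
t=5 i8:sub.ALU ; tail

ISSUED = 4,5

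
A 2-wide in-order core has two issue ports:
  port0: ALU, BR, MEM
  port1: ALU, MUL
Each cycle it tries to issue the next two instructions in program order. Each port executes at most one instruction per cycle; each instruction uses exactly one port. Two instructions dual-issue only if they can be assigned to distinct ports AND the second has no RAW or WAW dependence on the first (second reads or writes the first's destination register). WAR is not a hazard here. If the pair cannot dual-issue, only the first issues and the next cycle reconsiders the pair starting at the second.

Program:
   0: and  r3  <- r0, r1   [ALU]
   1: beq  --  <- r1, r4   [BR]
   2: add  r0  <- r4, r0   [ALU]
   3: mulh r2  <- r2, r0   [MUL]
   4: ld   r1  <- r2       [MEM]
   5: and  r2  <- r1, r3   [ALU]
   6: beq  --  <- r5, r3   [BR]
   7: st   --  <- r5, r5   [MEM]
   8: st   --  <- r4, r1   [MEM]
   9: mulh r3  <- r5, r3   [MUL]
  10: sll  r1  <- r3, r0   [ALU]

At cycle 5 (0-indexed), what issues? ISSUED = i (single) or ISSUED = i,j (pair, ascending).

[0] i0+i1  and beq  -- dual
[1] i2  add  -- RAW r0
[2] i3  mulh  -- RAW r2
[3] i4  ld  -- RAW r1
[4] i5+i6  and beq  -- dual
[5] i7  st  -- no-port MEM/MEM
[6] i8+i9  st mulh  -- dual
[7] i10  sll  -- tail

ISSUED = 7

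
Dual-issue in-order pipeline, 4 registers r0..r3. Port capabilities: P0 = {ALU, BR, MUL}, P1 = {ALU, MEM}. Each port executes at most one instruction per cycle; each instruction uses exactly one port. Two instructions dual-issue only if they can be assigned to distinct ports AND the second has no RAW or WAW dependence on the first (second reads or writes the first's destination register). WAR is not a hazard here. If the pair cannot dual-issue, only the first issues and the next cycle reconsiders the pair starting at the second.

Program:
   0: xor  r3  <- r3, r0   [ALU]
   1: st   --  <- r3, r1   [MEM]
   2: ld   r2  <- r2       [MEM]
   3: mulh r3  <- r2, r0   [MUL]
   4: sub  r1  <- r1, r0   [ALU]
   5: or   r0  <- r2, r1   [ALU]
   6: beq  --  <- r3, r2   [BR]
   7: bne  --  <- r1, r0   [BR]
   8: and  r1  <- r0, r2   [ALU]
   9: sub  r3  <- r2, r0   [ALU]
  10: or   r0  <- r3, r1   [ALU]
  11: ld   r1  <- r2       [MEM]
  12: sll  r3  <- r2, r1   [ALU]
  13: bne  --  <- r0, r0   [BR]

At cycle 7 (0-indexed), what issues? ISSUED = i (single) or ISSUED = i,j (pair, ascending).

ISSUED = 10,11

  cy0 -> i0 (xor.ALU) RAW r3
  cy1 -> i1 (st.MEM) no-port MEM/MEM
  cy2 -> i2 (ld.MEM) RAW r2
  cy3 -> i3&i4 (mulh.MUL;sub.ALU) 2-wide
  cy4 -> i5&i6 (or.ALU;beq.BR) 2-wide
  cy5 -> i7&i8 (bne.BR;and.ALU) 2-wide
  cy6 -> i9 (sub.ALU) RAW r3
  cy7 -> i10&i11 (or.ALU;ld.MEM) 2-wide
  cy8 -> i12&i13 (sll.ALU;bne.BR) 2-wide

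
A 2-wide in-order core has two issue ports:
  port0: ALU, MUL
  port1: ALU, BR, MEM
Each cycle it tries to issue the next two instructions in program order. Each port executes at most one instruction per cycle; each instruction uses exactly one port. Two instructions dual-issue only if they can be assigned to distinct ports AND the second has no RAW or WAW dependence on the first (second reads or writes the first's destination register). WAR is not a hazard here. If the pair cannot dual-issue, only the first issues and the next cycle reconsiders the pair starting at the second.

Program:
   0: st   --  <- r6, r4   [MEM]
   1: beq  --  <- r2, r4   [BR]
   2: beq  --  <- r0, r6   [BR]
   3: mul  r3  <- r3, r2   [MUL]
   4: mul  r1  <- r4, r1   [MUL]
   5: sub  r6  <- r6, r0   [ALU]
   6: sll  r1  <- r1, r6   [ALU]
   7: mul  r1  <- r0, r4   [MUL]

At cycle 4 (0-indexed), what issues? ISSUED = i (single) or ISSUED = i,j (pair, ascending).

  cy0 -> i0 (st.MEM) no-port MEM/BR
  cy1 -> i1 (beq.BR) no-port BR/BR
  cy2 -> i2,i3 (beq.BR;mul.MUL) pair
  cy3 -> i4,i5 (mul.MUL;sub.ALU) pair
  cy4 -> i6 (sll.ALU) WAW r1
  cy5 -> i7 (mul.MUL) tail

ISSUED = 6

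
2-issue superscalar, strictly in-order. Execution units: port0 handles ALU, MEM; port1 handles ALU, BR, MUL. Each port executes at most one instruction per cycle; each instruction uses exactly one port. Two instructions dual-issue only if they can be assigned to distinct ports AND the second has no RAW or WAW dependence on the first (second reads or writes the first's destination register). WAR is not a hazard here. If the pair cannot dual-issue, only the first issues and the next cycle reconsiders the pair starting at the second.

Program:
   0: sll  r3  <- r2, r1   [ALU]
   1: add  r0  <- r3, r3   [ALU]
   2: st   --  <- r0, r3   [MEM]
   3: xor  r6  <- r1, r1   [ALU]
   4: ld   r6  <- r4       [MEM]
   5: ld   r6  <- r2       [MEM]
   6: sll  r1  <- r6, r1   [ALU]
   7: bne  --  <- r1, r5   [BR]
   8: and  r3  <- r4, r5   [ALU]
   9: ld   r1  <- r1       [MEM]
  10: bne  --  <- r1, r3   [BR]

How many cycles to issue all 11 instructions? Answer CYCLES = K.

c0: i0 sll  RAW r3
c1: i1 add  RAW r0
c2: i2,i3 st/xor  2-wide
c3: i4 ld  no-port MEM/MEM
c4: i5 ld  RAW r6
c5: i6 sll  RAW r1
c6: i7,i8 bne/and  2-wide
c7: i9 ld  RAW r1
c8: i10 bne  tail

CYCLES = 9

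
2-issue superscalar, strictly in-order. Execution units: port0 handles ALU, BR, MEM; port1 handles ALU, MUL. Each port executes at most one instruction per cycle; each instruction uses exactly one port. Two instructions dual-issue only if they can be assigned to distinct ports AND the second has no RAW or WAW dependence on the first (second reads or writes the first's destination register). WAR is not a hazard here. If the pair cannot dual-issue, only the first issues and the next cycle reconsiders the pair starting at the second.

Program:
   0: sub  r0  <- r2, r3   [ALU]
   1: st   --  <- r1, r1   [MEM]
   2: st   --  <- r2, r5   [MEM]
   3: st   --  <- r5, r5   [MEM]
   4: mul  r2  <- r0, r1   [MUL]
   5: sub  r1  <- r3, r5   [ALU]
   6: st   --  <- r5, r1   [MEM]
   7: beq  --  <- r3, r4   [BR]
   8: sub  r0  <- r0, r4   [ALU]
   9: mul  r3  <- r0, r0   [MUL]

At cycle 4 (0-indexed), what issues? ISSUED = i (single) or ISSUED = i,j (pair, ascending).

[0] i0&i1  sub.ALU st.MEM  -- 2-wide
[1] i2  st.MEM  -- no-port MEM/MEM
[2] i3&i4  st.MEM mul.MUL  -- 2-wide
[3] i5  sub.ALU  -- RAW r1
[4] i6  st.MEM  -- no-port MEM/BR
[5] i7&i8  beq.BR sub.ALU  -- 2-wide
[6] i9  mul.MUL  -- tail

ISSUED = 6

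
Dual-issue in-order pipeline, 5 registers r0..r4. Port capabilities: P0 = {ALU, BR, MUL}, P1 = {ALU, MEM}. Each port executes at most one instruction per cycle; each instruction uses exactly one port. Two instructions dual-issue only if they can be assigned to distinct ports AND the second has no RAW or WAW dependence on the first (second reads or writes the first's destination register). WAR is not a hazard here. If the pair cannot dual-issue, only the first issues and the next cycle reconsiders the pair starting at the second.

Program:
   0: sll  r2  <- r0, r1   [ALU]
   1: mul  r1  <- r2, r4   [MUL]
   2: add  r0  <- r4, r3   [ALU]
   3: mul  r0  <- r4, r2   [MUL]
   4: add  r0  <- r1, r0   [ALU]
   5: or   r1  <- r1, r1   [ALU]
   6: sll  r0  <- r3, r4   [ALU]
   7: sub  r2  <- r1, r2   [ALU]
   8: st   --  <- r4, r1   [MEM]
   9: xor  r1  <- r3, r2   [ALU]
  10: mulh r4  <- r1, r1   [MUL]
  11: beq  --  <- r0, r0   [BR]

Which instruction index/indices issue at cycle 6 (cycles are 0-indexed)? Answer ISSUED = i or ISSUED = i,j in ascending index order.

0. sll.ALU @i0  | RAW r2
1. mul.MUL;add.ALU @i1&i2  | dual
2. mul.MUL @i3  | RAW+WAW r0
3. add.ALU;or.ALU @i4&i5  | dual
4. sll.ALU;sub.ALU @i6&i7  | dual
5. st.MEM;xor.ALU @i8&i9  | dual
6. mulh.MUL @i10  | no-port MUL/BR
7. beq.BR @i11  | tail

ISSUED = 10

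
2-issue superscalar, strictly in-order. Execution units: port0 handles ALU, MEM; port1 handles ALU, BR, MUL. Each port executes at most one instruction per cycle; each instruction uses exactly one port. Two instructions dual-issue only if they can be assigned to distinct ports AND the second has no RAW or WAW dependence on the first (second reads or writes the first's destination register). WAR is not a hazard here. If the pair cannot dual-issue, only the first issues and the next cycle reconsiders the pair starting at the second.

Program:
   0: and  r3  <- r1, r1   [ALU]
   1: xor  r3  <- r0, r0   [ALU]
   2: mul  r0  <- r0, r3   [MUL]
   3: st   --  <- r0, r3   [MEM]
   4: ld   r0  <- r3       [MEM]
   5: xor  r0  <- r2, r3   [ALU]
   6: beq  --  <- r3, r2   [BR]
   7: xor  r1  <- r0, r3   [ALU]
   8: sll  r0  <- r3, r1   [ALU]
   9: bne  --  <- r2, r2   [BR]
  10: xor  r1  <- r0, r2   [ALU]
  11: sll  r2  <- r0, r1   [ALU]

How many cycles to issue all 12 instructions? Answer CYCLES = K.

[0] i0  and  -- WAW r3
[1] i1  xor  -- RAW r3
[2] i2  mul  -- RAW r0
[3] i3  st  -- no-port MEM/MEM
[4] i4  ld  -- WAW r0
[5] i5+i6  xor;beq  -- dual
[6] i7  xor  -- RAW r1
[7] i8+i9  sll;bne  -- dual
[8] i10  xor  -- RAW r1
[9] i11  sll  -- tail

CYCLES = 10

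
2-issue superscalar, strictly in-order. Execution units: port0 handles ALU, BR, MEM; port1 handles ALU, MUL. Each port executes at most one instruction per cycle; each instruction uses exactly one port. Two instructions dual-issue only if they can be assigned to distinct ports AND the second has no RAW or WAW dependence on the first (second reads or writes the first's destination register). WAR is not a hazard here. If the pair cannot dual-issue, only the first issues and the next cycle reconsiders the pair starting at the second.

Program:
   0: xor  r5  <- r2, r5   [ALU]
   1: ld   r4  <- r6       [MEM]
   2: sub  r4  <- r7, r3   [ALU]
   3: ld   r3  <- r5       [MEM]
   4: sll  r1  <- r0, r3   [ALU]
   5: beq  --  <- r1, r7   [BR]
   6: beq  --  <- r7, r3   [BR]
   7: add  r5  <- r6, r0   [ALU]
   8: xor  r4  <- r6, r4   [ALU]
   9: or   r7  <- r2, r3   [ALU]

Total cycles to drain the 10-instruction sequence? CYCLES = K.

CYCLES = 6

0. xor+ld @i0/i1  | 2-wide
1. sub+ld @i2/i3  | 2-wide
2. sll @i4  | RAW r1
3. beq @i5  | no-port BR/BR
4. beq+add @i6/i7  | 2-wide
5. xor+or @i8/i9  | 2-wide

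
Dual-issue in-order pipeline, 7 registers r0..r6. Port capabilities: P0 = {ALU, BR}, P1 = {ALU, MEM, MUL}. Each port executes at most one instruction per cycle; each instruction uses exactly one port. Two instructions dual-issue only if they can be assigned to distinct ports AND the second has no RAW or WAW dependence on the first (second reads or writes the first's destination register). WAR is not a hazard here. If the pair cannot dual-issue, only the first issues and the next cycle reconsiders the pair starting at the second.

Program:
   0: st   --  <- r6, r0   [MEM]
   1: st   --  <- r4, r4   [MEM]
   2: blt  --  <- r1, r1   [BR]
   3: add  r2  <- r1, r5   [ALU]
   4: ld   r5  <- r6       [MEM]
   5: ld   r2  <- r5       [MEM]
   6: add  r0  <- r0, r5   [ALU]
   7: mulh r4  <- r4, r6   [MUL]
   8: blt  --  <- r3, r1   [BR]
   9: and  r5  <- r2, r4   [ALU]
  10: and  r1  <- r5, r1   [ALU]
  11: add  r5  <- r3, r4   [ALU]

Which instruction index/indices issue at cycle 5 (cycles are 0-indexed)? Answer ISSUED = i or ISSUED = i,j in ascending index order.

#0 head=0: st i0 no-port MEM/MEM
#1 head=1: st/blt i1&i2 pair
#2 head=3: add/ld i3&i4 pair
#3 head=5: ld/add i5&i6 pair
#4 head=7: mulh/blt i7&i8 pair
#5 head=9: and i9 RAW r5
#6 head=10: and/add i10&i11 pair

ISSUED = 9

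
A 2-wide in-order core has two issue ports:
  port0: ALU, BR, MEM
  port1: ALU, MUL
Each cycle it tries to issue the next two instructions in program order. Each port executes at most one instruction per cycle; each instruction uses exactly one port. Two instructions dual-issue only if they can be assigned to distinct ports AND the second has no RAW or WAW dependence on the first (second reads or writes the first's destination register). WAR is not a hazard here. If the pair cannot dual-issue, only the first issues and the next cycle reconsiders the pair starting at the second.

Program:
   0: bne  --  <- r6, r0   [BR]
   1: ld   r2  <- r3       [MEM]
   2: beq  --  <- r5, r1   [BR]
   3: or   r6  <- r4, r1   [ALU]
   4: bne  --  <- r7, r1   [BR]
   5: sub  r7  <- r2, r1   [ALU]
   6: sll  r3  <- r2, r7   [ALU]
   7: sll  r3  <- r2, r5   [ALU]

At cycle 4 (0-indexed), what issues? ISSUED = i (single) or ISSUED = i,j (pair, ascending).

0. bne @i0  | no-port BR/MEM
1. ld @i1  | no-port MEM/BR
2. beq;or @i2/i3  | pair
3. bne;sub @i4/i5  | pair
4. sll @i6  | WAW r3
5. sll @i7  | tail

ISSUED = 6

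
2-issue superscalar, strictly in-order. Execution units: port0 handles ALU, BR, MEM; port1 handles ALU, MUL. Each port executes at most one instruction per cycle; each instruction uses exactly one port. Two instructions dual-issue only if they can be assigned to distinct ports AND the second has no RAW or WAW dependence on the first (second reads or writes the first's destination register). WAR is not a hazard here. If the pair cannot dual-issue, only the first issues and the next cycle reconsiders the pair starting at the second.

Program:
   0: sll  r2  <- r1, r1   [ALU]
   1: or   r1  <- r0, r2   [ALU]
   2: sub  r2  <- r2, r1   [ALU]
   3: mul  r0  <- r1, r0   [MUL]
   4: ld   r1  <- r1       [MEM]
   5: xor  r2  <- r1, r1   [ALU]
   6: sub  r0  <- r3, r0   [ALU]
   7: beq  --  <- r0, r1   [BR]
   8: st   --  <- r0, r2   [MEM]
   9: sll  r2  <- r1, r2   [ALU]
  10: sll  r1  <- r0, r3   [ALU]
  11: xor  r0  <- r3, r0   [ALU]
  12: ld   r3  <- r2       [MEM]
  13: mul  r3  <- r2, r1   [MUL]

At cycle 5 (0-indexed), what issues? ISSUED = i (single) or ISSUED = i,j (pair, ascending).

ISSUED = 7

#0 head=0: sll i0 RAW r2
#1 head=1: or i1 RAW r1
#2 head=2: sub+mul i2+i3 2-wide
#3 head=4: ld i4 RAW r1
#4 head=5: xor+sub i5+i6 2-wide
#5 head=7: beq i7 no-port BR/MEM
#6 head=8: st+sll i8+i9 2-wide
#7 head=10: sll+xor i10+i11 2-wide
#8 head=12: ld i12 WAW r3
#9 head=13: mul i13 tail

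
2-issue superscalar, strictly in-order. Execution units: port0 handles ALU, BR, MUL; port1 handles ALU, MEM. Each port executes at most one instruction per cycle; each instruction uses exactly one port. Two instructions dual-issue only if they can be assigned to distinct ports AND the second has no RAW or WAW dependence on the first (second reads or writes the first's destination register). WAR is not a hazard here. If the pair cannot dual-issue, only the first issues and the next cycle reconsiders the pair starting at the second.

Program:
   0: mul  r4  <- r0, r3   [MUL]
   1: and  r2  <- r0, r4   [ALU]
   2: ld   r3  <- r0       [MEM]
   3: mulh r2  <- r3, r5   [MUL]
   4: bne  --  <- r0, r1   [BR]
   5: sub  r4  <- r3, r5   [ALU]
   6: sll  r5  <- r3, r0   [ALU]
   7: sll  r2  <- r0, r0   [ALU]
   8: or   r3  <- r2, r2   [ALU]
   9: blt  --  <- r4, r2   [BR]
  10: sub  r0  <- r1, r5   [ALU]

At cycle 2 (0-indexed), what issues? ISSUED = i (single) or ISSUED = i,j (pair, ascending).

  cy0 -> i0 (mul) RAW r4
  cy1 -> i1+i2 (and/ld) pair
  cy2 -> i3 (mulh) no-port MUL/BR
  cy3 -> i4+i5 (bne/sub) pair
  cy4 -> i6+i7 (sll/sll) pair
  cy5 -> i8+i9 (or/blt) pair
  cy6 -> i10 (sub) tail

ISSUED = 3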